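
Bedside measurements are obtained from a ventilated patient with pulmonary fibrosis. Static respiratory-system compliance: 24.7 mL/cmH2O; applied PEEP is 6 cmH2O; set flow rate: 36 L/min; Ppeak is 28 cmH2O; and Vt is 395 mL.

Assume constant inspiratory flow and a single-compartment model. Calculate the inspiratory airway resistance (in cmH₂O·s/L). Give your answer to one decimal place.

Flow: 36 L/min ÷ 60 = 0.6 L/s.
Equation of motion (constant flow): PIP = Vt/C + R·V̇ + PEEP.
R·V̇ = PIP − Vt/C − PEEP = 28 − 395/24.7 − 6 = 28 − 15.992 − 6 = 6.008 cmH2O.
R = 6.008 / 0.6 = 10.013 cmH2O·s/L.

10.0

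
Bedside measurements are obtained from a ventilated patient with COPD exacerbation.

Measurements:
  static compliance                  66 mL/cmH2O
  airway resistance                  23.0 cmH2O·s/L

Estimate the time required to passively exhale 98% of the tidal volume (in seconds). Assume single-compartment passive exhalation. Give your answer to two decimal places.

5.94

τ = R × C = 23.0 × 66 mL/cmH2O = 23.0 × 0.066 L/cmH2O = 1.518 s.
Exhaled fraction f = 1 − e^(−t/τ) → t = −τ·ln(1 − f) = −1.518·ln(0.02) = 5.938 s.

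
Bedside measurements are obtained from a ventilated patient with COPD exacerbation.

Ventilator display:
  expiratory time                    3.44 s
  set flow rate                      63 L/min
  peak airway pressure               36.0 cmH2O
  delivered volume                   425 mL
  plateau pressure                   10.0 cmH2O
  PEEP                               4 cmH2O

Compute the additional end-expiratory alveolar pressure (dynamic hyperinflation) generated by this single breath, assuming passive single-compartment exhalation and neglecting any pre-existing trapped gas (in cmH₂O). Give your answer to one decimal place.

Flow: 63 L/min ÷ 60 = 1.05 L/s.
R = (PIP − Pplat)/V̇ = (36.0 − 10.0) / 1.05 = 26.0/1.05 = 24.762 cmH2O·s/L.
C = Vt/(Pplat − PEEP) = 425.0 / (10.0 − 4) = 425.0/6.0 = 70.833 mL/cmH2O.
τ = R × C = 24.762 × 0.07083 L/cmH2O = 1.754 s.
Fraction remaining = e^(−Te/τ) = e^(−3.44/1.754) = 0.1407; trapped volume = 425.0 × 0.1407 = 59.798 mL.
Additional alveolar pressure from trapping ≈ V_trapped / C = 59.798 / 70.833 = 0.8442 cmH2O.

0.8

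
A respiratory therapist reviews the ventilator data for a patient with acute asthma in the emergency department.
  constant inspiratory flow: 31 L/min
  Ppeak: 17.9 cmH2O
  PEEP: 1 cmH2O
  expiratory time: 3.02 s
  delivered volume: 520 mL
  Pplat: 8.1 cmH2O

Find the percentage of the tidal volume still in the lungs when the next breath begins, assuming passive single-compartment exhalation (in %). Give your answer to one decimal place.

Flow: 31 L/min ÷ 60 = 0.5167 L/s.
R = (PIP − Pplat)/V̇ = (17.9 − 8.1) / 0.5167 = 9.8/0.5167 = 18.967 cmH2O·s/L.
C = Vt/(Pplat − PEEP) = 520.0 / (8.1 − 1) = 520.0/7.1 = 73.239 mL/cmH2O.
τ = R × C = 18.967 × 0.07324 L/cmH2O = 1.389 s.
Fraction remaining at end-expiration = e^(−Te/τ) = e^(−3.02/1.389) = 0.1137 → 11.37%.

11.4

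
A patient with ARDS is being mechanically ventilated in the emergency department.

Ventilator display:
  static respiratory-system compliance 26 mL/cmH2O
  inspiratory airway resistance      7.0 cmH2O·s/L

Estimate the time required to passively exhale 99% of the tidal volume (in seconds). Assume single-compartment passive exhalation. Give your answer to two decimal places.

0.84

τ = R × C = 7.0 × 26 mL/cmH2O = 7.0 × 0.026 L/cmH2O = 0.182 s.
Exhaled fraction f = 1 − e^(−t/τ) → t = −τ·ln(1 − f) = −0.182·ln(0.01) = 0.8381 s.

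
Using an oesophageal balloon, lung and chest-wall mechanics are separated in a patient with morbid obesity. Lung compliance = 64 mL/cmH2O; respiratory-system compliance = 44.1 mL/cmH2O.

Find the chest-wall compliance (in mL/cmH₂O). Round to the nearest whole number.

1/Ccw = 1/Crs − 1/CL.
1/Ccw = 1/44.1 − 1/64 = 0.007051.
Ccw = 141.82 mL/cmH2O.

142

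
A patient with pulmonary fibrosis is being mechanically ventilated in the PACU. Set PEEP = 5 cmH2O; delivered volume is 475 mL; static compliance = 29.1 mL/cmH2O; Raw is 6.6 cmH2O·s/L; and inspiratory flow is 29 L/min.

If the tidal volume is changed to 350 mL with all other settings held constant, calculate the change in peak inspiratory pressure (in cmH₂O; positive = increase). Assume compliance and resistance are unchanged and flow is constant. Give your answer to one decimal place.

-4.3

PIP = Vt/C + R·V̇ + PEEP (constant-flow equation of motion).
Only the elastic term changes: ΔPIP = ΔVt / C = (350 − 475) / 29.1 = -4.296 cmH2O.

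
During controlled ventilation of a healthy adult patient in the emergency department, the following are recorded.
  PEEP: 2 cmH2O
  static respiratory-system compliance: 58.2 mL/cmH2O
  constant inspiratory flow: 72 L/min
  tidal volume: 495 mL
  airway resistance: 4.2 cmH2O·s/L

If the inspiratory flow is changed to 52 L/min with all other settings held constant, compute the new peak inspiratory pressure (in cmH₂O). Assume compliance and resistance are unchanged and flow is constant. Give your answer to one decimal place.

Flow: 72 L/min ÷ 60 = 1.2 L/s.
New flow: 52 L/min ÷ 60 = 0.8667 L/s.
PIP = Vt/C + R·V̇ + PEEP (constant-flow equation of motion).
Only the resistive term changes: ΔPIP = R × ΔV̇ = 4.2 × (0.8667 − 1.2) = 4.2 × -0.3333 = -1.4 cmH2O.
Original PIP = 495/58.2 + 4.2×1.2 + 2 = 15.545 cmH2O; new PIP = 15.545 + (-1.4) = 14.145 cmH2O.

14.1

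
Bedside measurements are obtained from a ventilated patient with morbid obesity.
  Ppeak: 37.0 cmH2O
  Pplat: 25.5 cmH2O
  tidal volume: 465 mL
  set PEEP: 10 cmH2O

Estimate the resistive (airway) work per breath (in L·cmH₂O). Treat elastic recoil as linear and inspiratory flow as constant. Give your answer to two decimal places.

With constant inspiratory flow the resistive pressure is constant at PIP − Pplat = 37.0 − 25.5 = 11.5 cmH2O, so resistive work = 11.5 × 0.465 = 5.348 L·cmH2O.

5.35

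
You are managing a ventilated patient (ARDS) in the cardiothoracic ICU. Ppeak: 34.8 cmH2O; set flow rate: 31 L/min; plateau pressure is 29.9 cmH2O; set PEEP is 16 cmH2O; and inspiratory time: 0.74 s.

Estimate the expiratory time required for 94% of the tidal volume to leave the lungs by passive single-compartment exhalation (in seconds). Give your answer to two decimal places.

Flow: 31 L/min ÷ 60 = 0.5167 L/s.
Vt = flow × Ti = 0.5167 L/s × 0.74 s × 1000 mL/L = 382.36 mL.
R = (PIP − Pplat)/V̇ = (34.8 − 29.9) / 0.5167 = 4.9/0.5167 = 9.483 cmH2O·s/L.
C = Vt/(Pplat − PEEP) = 382.36 / (29.9 − 16) = 382.36/13.9 = 27.508 mL/cmH2O.
τ = R × C = 9.483 × 0.02751 L/cmH2O = 0.2609 s.
t = −τ·ln(1 − 0.94) = −0.2609·ln(0.06) = 0.734 s.

0.73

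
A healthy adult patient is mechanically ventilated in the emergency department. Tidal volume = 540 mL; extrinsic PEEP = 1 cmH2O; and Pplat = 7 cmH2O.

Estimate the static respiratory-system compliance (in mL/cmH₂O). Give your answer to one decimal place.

90.0

Cstat = Vt / (Pplat − PEEP) = 540 / (7 − 1) = 540 / 6.0 = 90.0 mL/cmH2O.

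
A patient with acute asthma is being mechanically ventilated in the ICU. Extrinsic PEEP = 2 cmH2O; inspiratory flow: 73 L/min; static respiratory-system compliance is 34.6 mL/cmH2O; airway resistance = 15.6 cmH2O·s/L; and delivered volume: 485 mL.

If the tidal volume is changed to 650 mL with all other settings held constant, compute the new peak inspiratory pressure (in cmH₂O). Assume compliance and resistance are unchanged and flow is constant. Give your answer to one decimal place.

Flow: 73 L/min ÷ 60 = 1.2167 L/s.
PIP = Vt/C + R·V̇ + PEEP (constant-flow equation of motion).
Only the elastic term changes: ΔPIP = ΔVt / C = (650 − 485) / 34.6 = 4.769 cmH2O.
Original PIP = 485/34.6 + 15.6×1.2167 + 2 = 34.998 cmH2O; new PIP = 34.998 + (4.769) = 39.767 cmH2O.

39.8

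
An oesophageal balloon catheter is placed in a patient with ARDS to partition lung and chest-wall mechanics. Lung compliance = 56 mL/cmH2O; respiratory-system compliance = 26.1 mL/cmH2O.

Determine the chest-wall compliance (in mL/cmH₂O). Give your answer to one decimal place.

1/Ccw = 1/Crs − 1/CL.
1/Ccw = 1/26.1 − 1/56 = 0.02046.
Ccw = 48.876 mL/cmH2O.

48.9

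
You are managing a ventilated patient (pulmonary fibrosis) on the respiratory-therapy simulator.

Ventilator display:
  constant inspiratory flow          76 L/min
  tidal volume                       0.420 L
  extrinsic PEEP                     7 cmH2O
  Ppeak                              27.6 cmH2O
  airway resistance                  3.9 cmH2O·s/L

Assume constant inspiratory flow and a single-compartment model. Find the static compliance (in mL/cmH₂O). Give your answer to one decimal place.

Flow: 76 L/min ÷ 60 = 1.2667 L/s.
Equation of motion (constant flow): PIP = Vt/C + R·V̇ + PEEP.
Vt/C = PIP − R·V̇ − PEEP = 27.6 − 3.9×1.2667 − 7 = 27.6 − 4.94 − 7 = 15.66 cmH2O.
C = Vt / 15.66 = 420 / 15.66 = 26.82 mL/cmH2O.

26.8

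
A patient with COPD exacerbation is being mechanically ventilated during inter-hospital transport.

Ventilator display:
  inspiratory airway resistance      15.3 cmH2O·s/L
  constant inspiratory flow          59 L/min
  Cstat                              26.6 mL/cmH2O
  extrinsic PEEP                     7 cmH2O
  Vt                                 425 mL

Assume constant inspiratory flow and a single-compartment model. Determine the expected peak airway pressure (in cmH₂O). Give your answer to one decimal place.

Flow: 59 L/min ÷ 60 = 0.9833 L/s.
Equation of motion (constant flow): PIP = Vt/C + R·V̇ + PEEP.
PIP = 425/26.6 + 15.3×0.9833 + 7 = 15.977 + 15.044 + 7 = 38.021 cmH2O.

38.0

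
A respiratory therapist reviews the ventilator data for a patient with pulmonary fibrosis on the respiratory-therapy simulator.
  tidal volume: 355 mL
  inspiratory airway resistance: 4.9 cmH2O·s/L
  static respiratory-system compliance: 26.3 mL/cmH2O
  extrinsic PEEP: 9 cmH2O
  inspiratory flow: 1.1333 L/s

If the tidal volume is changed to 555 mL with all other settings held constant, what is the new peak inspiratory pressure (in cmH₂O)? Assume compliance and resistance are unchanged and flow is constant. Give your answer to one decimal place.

PIP = Vt/C + R·V̇ + PEEP (constant-flow equation of motion).
Only the elastic term changes: ΔPIP = ΔVt / C = (555 − 355) / 26.3 = 7.605 cmH2O.
Original PIP = 355/26.3 + 4.9×1.1333 + 9 = 28.051 cmH2O; new PIP = 28.051 + (7.605) = 35.656 cmH2O.

35.7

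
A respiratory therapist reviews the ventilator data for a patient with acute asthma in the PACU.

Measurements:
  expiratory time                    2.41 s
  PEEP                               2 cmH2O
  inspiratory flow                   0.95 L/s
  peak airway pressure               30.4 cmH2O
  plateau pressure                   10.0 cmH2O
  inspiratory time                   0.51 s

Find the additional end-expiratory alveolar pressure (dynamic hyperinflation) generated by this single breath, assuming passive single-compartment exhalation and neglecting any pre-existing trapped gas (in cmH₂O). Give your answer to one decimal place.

1.3

Vt = flow × Ti = 0.95 L/s × 0.51 s × 1000 mL/L = 484.5 mL.
R = (PIP − Pplat)/V̇ = (30.4 − 10.0) / 0.95 = 20.4/0.95 = 21.474 cmH2O·s/L.
C = Vt/(Pplat − PEEP) = 484.5 / (10.0 − 2) = 484.5/8.0 = 60.563 mL/cmH2O.
τ = R × C = 21.474 × 0.06056 L/cmH2O = 1.3 s.
Fraction remaining = e^(−Te/τ) = e^(−2.41/1.3) = 0.1566; trapped volume = 484.5 × 0.1566 = 75.873 mL.
Additional alveolar pressure from trapping ≈ V_trapped / C = 75.873 / 60.563 = 1.253 cmH2O.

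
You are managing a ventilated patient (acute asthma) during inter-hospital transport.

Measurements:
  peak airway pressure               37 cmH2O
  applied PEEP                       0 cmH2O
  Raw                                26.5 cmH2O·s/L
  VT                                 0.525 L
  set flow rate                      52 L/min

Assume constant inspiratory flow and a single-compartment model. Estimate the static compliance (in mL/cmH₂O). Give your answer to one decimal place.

37.4

Flow: 52 L/min ÷ 60 = 0.8667 L/s.
Equation of motion (constant flow): PIP = Vt/C + R·V̇ + PEEP.
Vt/C = PIP − R·V̇ − PEEP = 37 − 26.5×0.8667 − 0 = 37 − 22.968 − 0 = 14.032 cmH2O.
C = Vt / 14.032 = 525 / 14.032 = 37.414 mL/cmH2O.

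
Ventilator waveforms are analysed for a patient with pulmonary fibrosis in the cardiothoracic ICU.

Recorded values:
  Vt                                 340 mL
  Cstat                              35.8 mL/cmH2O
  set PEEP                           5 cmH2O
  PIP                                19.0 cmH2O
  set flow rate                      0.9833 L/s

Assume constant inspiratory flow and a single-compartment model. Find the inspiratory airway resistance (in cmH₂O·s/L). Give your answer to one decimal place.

Equation of motion (constant flow): PIP = Vt/C + R·V̇ + PEEP.
R·V̇ = PIP − Vt/C − PEEP = 19.0 − 340/35.8 − 5 = 19.0 − 9.497 − 5 = 4.503 cmH2O.
R = 4.503 / 0.9833 = 4.579 cmH2O·s/L.

4.6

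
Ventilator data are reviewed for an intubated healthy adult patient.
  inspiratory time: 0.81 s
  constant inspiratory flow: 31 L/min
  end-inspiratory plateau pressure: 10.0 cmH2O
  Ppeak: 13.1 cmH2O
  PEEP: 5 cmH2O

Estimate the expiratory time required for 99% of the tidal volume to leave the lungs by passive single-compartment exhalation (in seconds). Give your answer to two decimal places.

Flow: 31 L/min ÷ 60 = 0.5167 L/s.
Vt = flow × Ti = 0.5167 L/s × 0.81 s × 1000 mL/L = 418.53 mL.
R = (PIP − Pplat)/V̇ = (13.1 − 10.0) / 0.5167 = 3.1/0.5167 = 6.0 cmH2O·s/L.
C = Vt/(Pplat − PEEP) = 418.53 / (10.0 − 5) = 418.53/5.0 = 83.706 mL/cmH2O.
τ = R × C = 6.0 × 0.08371 L/cmH2O = 0.5023 s.
t = −τ·ln(1 − 0.99) = −0.5023·ln(0.01) = 2.313 s.

2.31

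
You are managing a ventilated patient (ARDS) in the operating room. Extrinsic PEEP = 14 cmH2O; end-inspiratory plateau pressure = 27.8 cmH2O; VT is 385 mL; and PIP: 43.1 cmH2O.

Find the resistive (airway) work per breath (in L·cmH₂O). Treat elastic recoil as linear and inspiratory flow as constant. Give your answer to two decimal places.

5.89

With constant inspiratory flow the resistive pressure is constant at PIP − Pplat = 43.1 − 27.8 = 15.3 cmH2O, so resistive work = 15.3 × 0.385 = 5.891 L·cmH2O.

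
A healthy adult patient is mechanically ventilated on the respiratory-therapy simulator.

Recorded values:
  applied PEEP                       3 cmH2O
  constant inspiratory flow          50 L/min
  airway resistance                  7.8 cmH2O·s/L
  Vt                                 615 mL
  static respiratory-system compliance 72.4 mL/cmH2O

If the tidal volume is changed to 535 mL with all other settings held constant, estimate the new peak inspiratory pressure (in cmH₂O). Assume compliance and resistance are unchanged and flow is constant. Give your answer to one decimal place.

16.9

Flow: 50 L/min ÷ 60 = 0.8333 L/s.
PIP = Vt/C + R·V̇ + PEEP (constant-flow equation of motion).
Only the elastic term changes: ΔPIP = ΔVt / C = (535 − 615) / 72.4 = -1.105 cmH2O.
Original PIP = 615/72.4 + 7.8×0.8333 + 3 = 17.994 cmH2O; new PIP = 17.994 + (-1.105) = 16.889 cmH2O.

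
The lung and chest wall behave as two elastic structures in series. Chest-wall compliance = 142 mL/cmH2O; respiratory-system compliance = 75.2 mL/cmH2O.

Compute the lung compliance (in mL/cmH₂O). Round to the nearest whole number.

1/CL = 1/Crs − 1/Ccw.
1/CL = 1/75.2 − 1/142 = 0.006256.
CL = 159.85 mL/cmH2O.

160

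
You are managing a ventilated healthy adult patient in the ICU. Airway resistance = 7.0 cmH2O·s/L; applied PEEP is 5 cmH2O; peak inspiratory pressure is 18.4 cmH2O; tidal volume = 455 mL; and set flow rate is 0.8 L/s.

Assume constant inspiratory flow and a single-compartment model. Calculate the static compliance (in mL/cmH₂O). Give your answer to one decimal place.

Equation of motion (constant flow): PIP = Vt/C + R·V̇ + PEEP.
Vt/C = PIP − R·V̇ − PEEP = 18.4 − 7.0×0.8 − 5 = 18.4 − 5.6 − 5 = 7.8 cmH2O.
C = Vt / 7.8 = 455 / 7.8 = 58.333 mL/cmH2O.

58.3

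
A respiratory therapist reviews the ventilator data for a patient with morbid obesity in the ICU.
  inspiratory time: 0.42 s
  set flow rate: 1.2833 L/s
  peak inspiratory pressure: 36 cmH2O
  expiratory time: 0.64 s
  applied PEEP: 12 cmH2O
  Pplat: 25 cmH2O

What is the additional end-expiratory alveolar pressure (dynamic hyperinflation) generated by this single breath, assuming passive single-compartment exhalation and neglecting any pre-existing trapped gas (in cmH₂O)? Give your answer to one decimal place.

2.1

Vt = flow × Ti = 1.2833 L/s × 0.42 s × 1000 mL/L = 538.99 mL.
R = (PIP − Pplat)/V̇ = (36 − 25) / 1.2833 = 11.0/1.2833 = 8.572 cmH2O·s/L.
C = Vt/(Pplat − PEEP) = 538.99 / (25 − 12) = 538.99/13.0 = 41.461 mL/cmH2O.
τ = R × C = 8.572 × 0.04146 L/cmH2O = 0.3554 s.
Fraction remaining = e^(−Te/τ) = e^(−0.64/0.3554) = 0.1652; trapped volume = 538.99 × 0.1652 = 89.041 mL.
Additional alveolar pressure from trapping ≈ V_trapped / C = 89.041 / 41.461 = 2.148 cmH2O.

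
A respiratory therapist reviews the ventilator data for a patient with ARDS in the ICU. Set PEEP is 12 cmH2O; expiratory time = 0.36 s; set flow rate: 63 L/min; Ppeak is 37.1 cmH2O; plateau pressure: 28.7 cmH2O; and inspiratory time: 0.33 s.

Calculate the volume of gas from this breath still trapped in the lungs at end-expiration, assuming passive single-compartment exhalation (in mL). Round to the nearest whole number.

40

Flow: 63 L/min ÷ 60 = 1.05 L/s.
Vt = flow × Ti = 1.05 L/s × 0.33 s × 1000 mL/L = 346.5 mL.
R = (PIP − Pplat)/V̇ = (37.1 − 28.7) / 1.05 = 8.4/1.05 = 8.0 cmH2O·s/L.
C = Vt/(Pplat − PEEP) = 346.5 / (28.7 − 12) = 346.5/16.7 = 20.749 mL/cmH2O.
τ = R × C = 8.0 × 0.02075 L/cmH2O = 0.166 s.
Fraction remaining = e^(−Te/τ) = e^(−0.36/0.166) = 0.1143.
Trapped volume = 346.5 × 0.1143 = 39.605 mL.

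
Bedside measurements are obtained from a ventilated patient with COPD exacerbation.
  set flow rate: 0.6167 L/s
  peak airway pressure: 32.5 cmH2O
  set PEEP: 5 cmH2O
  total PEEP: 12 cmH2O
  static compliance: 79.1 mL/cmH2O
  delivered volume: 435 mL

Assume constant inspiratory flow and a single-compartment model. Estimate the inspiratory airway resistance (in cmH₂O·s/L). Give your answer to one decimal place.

Total PEEP = 12 cmH2O (set 5 + intrinsic 7); this is the baseline alveolar pressure.
Equation of motion (constant flow): PIP = Vt/C + R·V̇ + PEEP.
R·V̇ = PIP − Vt/C − PEEP = 32.5 − 435/79.1 − 12 = 32.5 − 5.499 − 12 = 15.001 cmH2O.
R = 15.001 / 0.6167 = 24.325 cmH2O·s/L.

24.3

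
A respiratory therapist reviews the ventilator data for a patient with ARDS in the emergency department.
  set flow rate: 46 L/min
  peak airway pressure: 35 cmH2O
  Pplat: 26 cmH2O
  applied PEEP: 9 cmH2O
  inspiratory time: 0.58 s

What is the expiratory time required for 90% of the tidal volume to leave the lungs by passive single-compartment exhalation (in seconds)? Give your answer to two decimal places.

0.71

Flow: 46 L/min ÷ 60 = 0.7667 L/s.
Vt = flow × Ti = 0.7667 L/s × 0.58 s × 1000 mL/L = 444.69 mL.
R = (PIP − Pplat)/V̇ = (35 − 26) / 0.7667 = 9.0/0.7667 = 11.739 cmH2O·s/L.
C = Vt/(Pplat − PEEP) = 444.69 / (26 − 9) = 444.69/17.0 = 26.158 mL/cmH2O.
τ = R × C = 11.739 × 0.02616 L/cmH2O = 0.3071 s.
t = −τ·ln(1 − 0.90) = −0.3071·ln(0.1) = 0.7071 s.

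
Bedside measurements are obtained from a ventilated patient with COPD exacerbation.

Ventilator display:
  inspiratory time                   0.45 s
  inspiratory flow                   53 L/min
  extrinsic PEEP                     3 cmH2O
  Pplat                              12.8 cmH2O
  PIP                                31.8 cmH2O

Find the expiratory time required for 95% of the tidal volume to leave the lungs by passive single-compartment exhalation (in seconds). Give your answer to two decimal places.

Flow: 53 L/min ÷ 60 = 0.8833 L/s.
Vt = flow × Ti = 0.8833 L/s × 0.45 s × 1000 mL/L = 397.49 mL.
R = (PIP − Pplat)/V̇ = (31.8 − 12.8) / 0.8833 = 19.0/0.8833 = 21.51 cmH2O·s/L.
C = Vt/(Pplat − PEEP) = 397.49 / (12.8 − 3) = 397.49/9.8 = 40.56 mL/cmH2O.
τ = R × C = 21.51 × 0.04056 L/cmH2O = 0.8724 s.
t = −τ·ln(1 − 0.95) = −0.8724·ln(0.05) = 2.613 s.

2.61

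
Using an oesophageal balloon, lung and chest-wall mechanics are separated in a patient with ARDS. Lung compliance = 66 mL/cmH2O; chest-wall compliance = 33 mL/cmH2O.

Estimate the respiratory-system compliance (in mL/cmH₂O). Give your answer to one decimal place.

Lung and chest wall are elastances in series: 1/Crs = 1/CL + 1/Ccw.
1/Crs = 1/66 + 1/33 = 0.04545.
Crs = 22.002 mL/cmH2O.

22.0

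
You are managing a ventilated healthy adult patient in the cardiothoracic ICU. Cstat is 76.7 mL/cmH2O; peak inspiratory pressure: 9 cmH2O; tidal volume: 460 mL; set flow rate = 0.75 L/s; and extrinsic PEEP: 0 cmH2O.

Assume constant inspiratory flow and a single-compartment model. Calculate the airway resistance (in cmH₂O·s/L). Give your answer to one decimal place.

4.0

Equation of motion (constant flow): PIP = Vt/C + R·V̇ + PEEP.
R·V̇ = PIP − Vt/C − PEEP = 9 − 460/76.7 − 0 = 9 − 5.997 − 0 = 3.003 cmH2O.
R = 3.003 / 0.75 = 4.004 cmH2O·s/L.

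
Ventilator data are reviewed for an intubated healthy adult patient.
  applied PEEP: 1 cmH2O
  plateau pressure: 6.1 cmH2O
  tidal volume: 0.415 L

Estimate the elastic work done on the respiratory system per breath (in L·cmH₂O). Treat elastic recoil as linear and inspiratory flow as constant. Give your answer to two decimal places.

1.06

Elastic work ≈ ½ × (Pplat − PEEP) × Vt = 0.5 × (6.1 − 1) × 0.415 L = 0.5 × 5.1 × 0.415 = 1.058 L·cmH2O.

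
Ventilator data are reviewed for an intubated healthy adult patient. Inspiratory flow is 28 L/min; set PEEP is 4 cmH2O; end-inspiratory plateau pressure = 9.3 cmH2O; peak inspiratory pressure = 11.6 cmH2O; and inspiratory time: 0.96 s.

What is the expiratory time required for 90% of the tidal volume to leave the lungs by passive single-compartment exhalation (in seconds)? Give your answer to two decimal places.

0.96

Flow: 28 L/min ÷ 60 = 0.4667 L/s.
Vt = flow × Ti = 0.4667 L/s × 0.96 s × 1000 mL/L = 448.03 mL.
R = (PIP − Pplat)/V̇ = (11.6 − 9.3) / 0.4667 = 2.3/0.4667 = 4.928 cmH2O·s/L.
C = Vt/(Pplat − PEEP) = 448.03 / (9.3 − 4) = 448.03/5.3 = 84.534 mL/cmH2O.
τ = R × C = 4.928 × 0.08453 L/cmH2O = 0.4166 s.
t = −τ·ln(1 − 0.90) = −0.4166·ln(0.1) = 0.9593 s.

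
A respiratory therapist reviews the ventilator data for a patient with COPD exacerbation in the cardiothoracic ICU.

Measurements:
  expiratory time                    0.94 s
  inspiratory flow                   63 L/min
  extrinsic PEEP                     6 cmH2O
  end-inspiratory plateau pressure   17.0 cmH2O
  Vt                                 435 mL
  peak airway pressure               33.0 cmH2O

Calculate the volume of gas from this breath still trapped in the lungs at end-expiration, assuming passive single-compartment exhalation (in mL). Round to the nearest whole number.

Flow: 63 L/min ÷ 60 = 1.05 L/s.
R = (PIP − Pplat)/V̇ = (33.0 − 17.0) / 1.05 = 16.0/1.05 = 15.238 cmH2O·s/L.
C = Vt/(Pplat − PEEP) = 435.0 / (17.0 − 6) = 435.0/11.0 = 39.545 mL/cmH2O.
τ = R × C = 15.238 × 0.03955 L/cmH2O = 0.6027 s.
Fraction remaining = e^(−Te/τ) = e^(−0.94/0.6027) = 0.2102.
Trapped volume = 435.0 × 0.2102 = 91.437 mL.

91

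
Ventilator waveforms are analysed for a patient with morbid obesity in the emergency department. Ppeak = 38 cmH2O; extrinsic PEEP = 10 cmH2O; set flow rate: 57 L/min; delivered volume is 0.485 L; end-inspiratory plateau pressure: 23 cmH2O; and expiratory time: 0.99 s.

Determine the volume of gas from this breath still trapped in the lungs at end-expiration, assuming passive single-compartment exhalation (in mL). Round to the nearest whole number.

90

Flow: 57 L/min ÷ 60 = 0.95 L/s.
R = (PIP − Pplat)/V̇ = (38 − 23) / 0.95 = 15.0/0.95 = 15.789 cmH2O·s/L.
C = Vt/(Pplat − PEEP) = 485.0 / (23 − 10) = 485.0/13.0 = 37.308 mL/cmH2O.
τ = R × C = 15.789 × 0.03731 L/cmH2O = 0.5891 s.
Fraction remaining = e^(−Te/τ) = e^(−0.99/0.5891) = 0.1863.
Trapped volume = 485.0 × 0.1863 = 90.356 mL.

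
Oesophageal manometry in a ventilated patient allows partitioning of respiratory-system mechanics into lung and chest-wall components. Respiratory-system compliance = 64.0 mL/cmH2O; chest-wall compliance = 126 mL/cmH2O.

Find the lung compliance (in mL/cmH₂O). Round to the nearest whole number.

1/CL = 1/Crs − 1/Ccw.
1/CL = 1/64.0 − 1/126 = 0.007688.
CL = 130.07 mL/cmH2O.

130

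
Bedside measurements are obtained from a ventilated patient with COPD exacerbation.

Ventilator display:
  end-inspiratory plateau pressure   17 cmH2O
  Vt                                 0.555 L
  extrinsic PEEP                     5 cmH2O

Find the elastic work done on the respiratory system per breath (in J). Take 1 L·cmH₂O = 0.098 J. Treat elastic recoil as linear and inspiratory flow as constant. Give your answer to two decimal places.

Elastic work ≈ ½ × (Pplat − PEEP) × Vt = 0.5 × (17 − 5) × 0.555 L = 0.5 × 12.0 × 0.555 = 3.33 L·cmH2O.
× 0.098 J/(L·cmH2O) → 0.3263 J.

0.33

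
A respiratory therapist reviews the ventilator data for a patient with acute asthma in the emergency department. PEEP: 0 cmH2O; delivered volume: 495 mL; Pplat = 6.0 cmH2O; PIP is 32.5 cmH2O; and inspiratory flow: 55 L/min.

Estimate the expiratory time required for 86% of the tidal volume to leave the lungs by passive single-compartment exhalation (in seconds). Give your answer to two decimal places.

Flow: 55 L/min ÷ 60 = 0.9167 L/s.
R = (PIP − Pplat)/V̇ = (32.5 − 6.0) / 0.9167 = 26.5/0.9167 = 28.908 cmH2O·s/L.
C = Vt/(Pplat − PEEP) = 495.0 / (6.0 − 0) = 495.0/6.0 = 82.5 mL/cmH2O.
τ = R × C = 28.908 × 0.0825 L/cmH2O = 2.385 s.
t = −τ·ln(1 − 0.86) = −2.385·ln(0.14) = 4.689 s.

4.69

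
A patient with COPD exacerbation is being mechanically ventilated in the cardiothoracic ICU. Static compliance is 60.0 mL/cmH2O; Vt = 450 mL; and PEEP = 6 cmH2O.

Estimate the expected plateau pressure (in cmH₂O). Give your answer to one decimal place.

13.5

Pplat = PEEP + Vt / Cstat = 6 + 450 / 60.0 = 6 + 7.5 = 13.5 cmH2O.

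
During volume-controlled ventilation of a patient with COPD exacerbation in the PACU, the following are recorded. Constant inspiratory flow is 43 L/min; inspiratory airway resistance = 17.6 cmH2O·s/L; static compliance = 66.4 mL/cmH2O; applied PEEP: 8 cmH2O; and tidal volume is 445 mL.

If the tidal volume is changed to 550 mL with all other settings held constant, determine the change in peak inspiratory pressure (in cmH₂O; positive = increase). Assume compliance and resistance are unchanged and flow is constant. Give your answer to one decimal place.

PIP = Vt/C + R·V̇ + PEEP (constant-flow equation of motion).
Only the elastic term changes: ΔPIP = ΔVt / C = (550 − 445) / 66.4 = 1.581 cmH2O.

1.6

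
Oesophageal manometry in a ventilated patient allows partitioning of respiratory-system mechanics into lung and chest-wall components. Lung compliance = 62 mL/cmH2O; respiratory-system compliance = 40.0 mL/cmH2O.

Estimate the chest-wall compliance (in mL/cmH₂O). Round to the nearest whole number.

1/Ccw = 1/Crs − 1/CL.
1/Ccw = 1/40.0 − 1/62 = 0.008871.
Ccw = 112.73 mL/cmH2O.

113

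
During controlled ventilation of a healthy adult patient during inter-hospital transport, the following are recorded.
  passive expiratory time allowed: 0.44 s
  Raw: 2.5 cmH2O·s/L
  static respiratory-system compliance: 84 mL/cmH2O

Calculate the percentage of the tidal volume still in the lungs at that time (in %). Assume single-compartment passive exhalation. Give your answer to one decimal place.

12.3

τ = R × C = 2.5 × 84 mL/cmH2O = 2.5 × 0.084 L/cmH2O = 0.21 s.
Passive exhalation: V(t)/V₀ = e^(−t/τ) = e^(−0.44/0.21) = 0.123.
Fraction remaining = 0.123 → 12.3%.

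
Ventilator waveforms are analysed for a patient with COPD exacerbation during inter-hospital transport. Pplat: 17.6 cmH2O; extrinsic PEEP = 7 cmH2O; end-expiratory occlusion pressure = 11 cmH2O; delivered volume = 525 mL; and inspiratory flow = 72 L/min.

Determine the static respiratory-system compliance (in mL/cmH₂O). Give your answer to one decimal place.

End-expiratory occlusion gives total PEEP = 11 cmH2O (intrinsic PEEP = 11 − 7 = 4). Use total PEEP for the elastic gradient.
Cstat = Vt / (Pplat − PEEPtotal) = 525 / (17.6 − 11) = 525 / 6.6 = 79.545 mL/cmH2O.

79.5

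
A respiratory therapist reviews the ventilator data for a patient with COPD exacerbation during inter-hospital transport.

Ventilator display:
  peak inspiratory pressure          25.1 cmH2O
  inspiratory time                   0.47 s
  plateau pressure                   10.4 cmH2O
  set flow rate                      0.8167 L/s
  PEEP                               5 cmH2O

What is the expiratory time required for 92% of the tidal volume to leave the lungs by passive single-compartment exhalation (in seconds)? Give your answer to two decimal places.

Vt = flow × Ti = 0.8167 L/s × 0.47 s × 1000 mL/L = 383.85 mL.
R = (PIP − Pplat)/V̇ = (25.1 − 10.4) / 0.8167 = 14.7/0.8167 = 17.999 cmH2O·s/L.
C = Vt/(Pplat − PEEP) = 383.85 / (10.4 − 5) = 383.85/5.4 = 71.083 mL/cmH2O.
τ = R × C = 17.999 × 0.07108 L/cmH2O = 1.279 s.
t = −τ·ln(1 − 0.92) = −1.279·ln(0.08) = 3.23 s.

3.23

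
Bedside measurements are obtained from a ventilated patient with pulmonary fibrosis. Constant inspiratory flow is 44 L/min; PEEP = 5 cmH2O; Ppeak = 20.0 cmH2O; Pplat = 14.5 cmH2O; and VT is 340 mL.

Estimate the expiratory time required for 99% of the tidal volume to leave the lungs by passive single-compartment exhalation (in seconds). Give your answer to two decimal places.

Flow: 44 L/min ÷ 60 = 0.7333 L/s.
R = (PIP − Pplat)/V̇ = (20.0 − 14.5) / 0.7333 = 5.5/0.7333 = 7.5 cmH2O·s/L.
C = Vt/(Pplat − PEEP) = 340.0 / (14.5 − 5) = 340.0/9.5 = 35.789 mL/cmH2O.
τ = R × C = 7.5 × 0.03579 L/cmH2O = 0.2684 s.
t = −τ·ln(1 − 0.99) = −0.2684·ln(0.01) = 1.236 s.

1.24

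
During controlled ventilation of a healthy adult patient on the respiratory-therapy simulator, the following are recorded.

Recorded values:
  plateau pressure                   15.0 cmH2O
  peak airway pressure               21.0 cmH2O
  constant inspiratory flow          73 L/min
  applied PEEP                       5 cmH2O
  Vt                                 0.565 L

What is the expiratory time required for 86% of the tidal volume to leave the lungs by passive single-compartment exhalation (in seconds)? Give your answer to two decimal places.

0.55

Flow: 73 L/min ÷ 60 = 1.2167 L/s.
R = (PIP − Pplat)/V̇ = (21.0 − 15.0) / 1.2167 = 6.0/1.2167 = 4.931 cmH2O·s/L.
C = Vt/(Pplat − PEEP) = 565.0 / (15.0 − 5) = 565.0/10.0 = 56.5 mL/cmH2O.
τ = R × C = 4.931 × 0.0565 L/cmH2O = 0.2786 s.
t = −τ·ln(1 − 0.86) = −0.2786·ln(0.14) = 0.5478 s.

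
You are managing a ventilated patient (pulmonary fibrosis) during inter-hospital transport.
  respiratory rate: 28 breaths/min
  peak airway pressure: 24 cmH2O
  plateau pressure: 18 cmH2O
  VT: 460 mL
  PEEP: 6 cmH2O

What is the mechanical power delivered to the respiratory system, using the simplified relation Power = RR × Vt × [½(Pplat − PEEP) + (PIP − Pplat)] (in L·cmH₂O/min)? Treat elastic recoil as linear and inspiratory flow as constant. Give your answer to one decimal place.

Per-breath work = Vt × [½(Pplat−PEEP) + (PIP−Pplat)] = 0.460 × [0.5×12.0 + 6.0] = 0.460 × 12.0 = 5.52 L·cmH2O.
Power = 28 × 5.52 = 154.56 L·cmH2O/min.

154.6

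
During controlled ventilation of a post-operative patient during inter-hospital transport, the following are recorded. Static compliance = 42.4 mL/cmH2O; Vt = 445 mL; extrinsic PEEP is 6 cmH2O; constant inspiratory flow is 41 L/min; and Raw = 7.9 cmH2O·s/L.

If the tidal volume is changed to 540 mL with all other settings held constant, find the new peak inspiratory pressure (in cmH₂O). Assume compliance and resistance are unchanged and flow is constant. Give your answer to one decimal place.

Flow: 41 L/min ÷ 60 = 0.6833 L/s.
PIP = Vt/C + R·V̇ + PEEP (constant-flow equation of motion).
Only the elastic term changes: ΔPIP = ΔVt / C = (540 − 445) / 42.4 = 2.241 cmH2O.
Original PIP = 445/42.4 + 7.9×0.6833 + 6 = 21.893 cmH2O; new PIP = 21.893 + (2.241) = 24.134 cmH2O.

24.1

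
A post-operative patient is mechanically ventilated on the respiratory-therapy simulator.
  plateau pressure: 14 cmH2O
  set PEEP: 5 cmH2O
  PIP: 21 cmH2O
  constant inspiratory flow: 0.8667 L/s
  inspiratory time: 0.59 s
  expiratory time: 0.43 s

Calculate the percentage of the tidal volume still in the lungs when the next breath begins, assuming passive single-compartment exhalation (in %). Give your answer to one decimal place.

39.2

Vt = flow × Ti = 0.8667 L/s × 0.59 s × 1000 mL/L = 511.35 mL.
R = (PIP − Pplat)/V̇ = (21 − 14) / 0.8667 = 7.0/0.8667 = 8.077 cmH2O·s/L.
C = Vt/(Pplat − PEEP) = 511.35 / (14 − 5) = 511.35/9.0 = 56.817 mL/cmH2O.
τ = R × C = 8.077 × 0.05682 L/cmH2O = 0.4589 s.
Fraction remaining at end-expiration = e^(−Te/τ) = e^(−0.43/0.4589) = 0.3918 → 39.18%.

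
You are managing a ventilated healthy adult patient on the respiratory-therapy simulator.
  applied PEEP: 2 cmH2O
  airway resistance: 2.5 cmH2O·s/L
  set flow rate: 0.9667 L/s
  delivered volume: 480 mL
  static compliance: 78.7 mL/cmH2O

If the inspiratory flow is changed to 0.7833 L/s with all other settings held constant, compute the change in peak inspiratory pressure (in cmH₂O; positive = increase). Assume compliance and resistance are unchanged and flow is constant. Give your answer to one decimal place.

-0.5

PIP = Vt/C + R·V̇ + PEEP (constant-flow equation of motion).
Only the resistive term changes: ΔPIP = R × ΔV̇ = 2.5 × (0.7833 − 0.9667) = 2.5 × -0.1834 = -0.4585 cmH2O.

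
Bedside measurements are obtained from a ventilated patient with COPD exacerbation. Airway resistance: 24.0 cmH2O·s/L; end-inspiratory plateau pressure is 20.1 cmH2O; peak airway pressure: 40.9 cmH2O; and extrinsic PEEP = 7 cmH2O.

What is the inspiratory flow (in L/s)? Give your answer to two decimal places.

flow = (PIP − Pplat) / Raw = 20.8 / 24.0 = 0.8667 L/s.

0.87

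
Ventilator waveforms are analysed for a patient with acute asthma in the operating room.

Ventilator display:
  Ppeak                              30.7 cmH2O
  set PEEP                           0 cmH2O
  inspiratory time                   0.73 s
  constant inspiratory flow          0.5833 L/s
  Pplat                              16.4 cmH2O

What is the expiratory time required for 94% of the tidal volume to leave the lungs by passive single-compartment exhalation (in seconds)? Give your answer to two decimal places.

1.79

Vt = flow × Ti = 0.5833 L/s × 0.73 s × 1000 mL/L = 425.81 mL.
R = (PIP − Pplat)/V̇ = (30.7 − 16.4) / 0.5833 = 14.3/0.5833 = 24.516 cmH2O·s/L.
C = Vt/(Pplat − PEEP) = 425.81 / (16.4 − 0) = 425.81/16.4 = 25.964 mL/cmH2O.
τ = R × C = 24.516 × 0.02596 L/cmH2O = 0.6364 s.
t = −τ·ln(1 − 0.94) = −0.6364·ln(0.06) = 1.79 s.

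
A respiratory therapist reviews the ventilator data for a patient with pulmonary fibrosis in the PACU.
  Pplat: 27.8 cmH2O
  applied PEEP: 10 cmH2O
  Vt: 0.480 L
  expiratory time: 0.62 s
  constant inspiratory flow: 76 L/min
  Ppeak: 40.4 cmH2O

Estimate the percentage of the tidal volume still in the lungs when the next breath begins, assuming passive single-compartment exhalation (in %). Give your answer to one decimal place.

Flow: 76 L/min ÷ 60 = 1.2667 L/s.
R = (PIP − Pplat)/V̇ = (40.4 − 27.8) / 1.2667 = 12.6/1.2667 = 9.947 cmH2O·s/L.
C = Vt/(Pplat − PEEP) = 480.0 / (27.8 − 10) = 480.0/17.8 = 26.966 mL/cmH2O.
τ = R × C = 9.947 × 0.02697 L/cmH2O = 0.2683 s.
Fraction remaining at end-expiration = e^(−Te/τ) = e^(−0.62/0.2683) = 0.09918 → 9.918%.

9.9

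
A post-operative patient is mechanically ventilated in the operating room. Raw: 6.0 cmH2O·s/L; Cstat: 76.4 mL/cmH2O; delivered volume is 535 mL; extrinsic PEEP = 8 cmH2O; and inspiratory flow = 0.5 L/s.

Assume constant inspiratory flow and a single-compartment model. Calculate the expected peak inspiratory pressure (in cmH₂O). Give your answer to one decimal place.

18.0

Equation of motion (constant flow): PIP = Vt/C + R·V̇ + PEEP.
PIP = 535/76.4 + 6.0×0.5 + 8 = 7.003 + 3.0 + 8 = 18.003 cmH2O.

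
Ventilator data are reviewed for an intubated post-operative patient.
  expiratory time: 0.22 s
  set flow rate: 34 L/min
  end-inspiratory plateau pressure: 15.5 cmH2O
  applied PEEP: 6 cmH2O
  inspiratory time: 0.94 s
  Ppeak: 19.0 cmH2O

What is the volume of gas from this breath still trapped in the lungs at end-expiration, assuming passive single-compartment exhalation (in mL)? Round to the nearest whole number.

282

Flow: 34 L/min ÷ 60 = 0.5667 L/s.
Vt = flow × Ti = 0.5667 L/s × 0.94 s × 1000 mL/L = 532.7 mL.
R = (PIP − Pplat)/V̇ = (19.0 − 15.5) / 0.5667 = 3.5/0.5667 = 6.176 cmH2O·s/L.
C = Vt/(Pplat − PEEP) = 532.7 / (15.5 − 6) = 532.7/9.5 = 56.074 mL/cmH2O.
τ = R × C = 6.176 × 0.05607 L/cmH2O = 0.3463 s.
Fraction remaining = e^(−Te/τ) = e^(−0.22/0.3463) = 0.5298.
Trapped volume = 532.7 × 0.5298 = 282.22 mL.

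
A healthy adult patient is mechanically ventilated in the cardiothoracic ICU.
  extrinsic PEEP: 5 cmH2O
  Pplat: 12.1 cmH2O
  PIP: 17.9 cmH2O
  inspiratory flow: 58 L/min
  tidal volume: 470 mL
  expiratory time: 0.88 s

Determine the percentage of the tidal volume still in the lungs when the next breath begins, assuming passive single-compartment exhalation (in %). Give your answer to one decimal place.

10.9

Flow: 58 L/min ÷ 60 = 0.9667 L/s.
R = (PIP − Pplat)/V̇ = (17.9 − 12.1) / 0.9667 = 5.8/0.9667 = 6.0 cmH2O·s/L.
C = Vt/(Pplat − PEEP) = 470.0 / (12.1 − 5) = 470.0/7.1 = 66.197 mL/cmH2O.
τ = R × C = 6.0 × 0.0662 L/cmH2O = 0.3972 s.
Fraction remaining at end-expiration = e^(−Te/τ) = e^(−0.88/0.3972) = 0.1091 → 10.91%.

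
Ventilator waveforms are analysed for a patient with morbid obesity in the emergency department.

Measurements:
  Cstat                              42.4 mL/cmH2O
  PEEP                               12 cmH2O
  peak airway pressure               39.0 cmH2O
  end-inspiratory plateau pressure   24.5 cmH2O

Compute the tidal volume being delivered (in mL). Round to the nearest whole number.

Vt = Cstat × (Pplat − PEEP) = 42.4 × (24.5 − 12) = 42.4 × 12.5 = 530.0 mL.

530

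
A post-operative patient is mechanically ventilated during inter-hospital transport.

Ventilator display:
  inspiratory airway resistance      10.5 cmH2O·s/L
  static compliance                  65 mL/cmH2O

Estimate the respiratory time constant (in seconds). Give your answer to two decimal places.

0.68

τ = R × C = 10.5 × 65 mL/cmH2O = 10.5 × 0.065 L/cmH2O = 0.6825 s.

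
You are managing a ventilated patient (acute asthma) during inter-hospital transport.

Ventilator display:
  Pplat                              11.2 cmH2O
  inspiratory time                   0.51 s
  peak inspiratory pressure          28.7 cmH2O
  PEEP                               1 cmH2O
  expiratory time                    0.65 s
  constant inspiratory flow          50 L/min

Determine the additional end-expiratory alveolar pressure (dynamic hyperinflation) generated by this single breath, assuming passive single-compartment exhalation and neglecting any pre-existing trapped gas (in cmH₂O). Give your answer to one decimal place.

4.9

Flow: 50 L/min ÷ 60 = 0.8333 L/s.
Vt = flow × Ti = 0.8333 L/s × 0.51 s × 1000 mL/L = 424.98 mL.
R = (PIP − Pplat)/V̇ = (28.7 − 11.2) / 0.8333 = 17.5/0.8333 = 21.001 cmH2O·s/L.
C = Vt/(Pplat − PEEP) = 424.98 / (11.2 − 1) = 424.98/10.2 = 41.665 mL/cmH2O.
τ = R × C = 21.001 × 0.04167 L/cmH2O = 0.8751 s.
Fraction remaining = e^(−Te/τ) = e^(−0.65/0.8751) = 0.4758; trapped volume = 424.98 × 0.4758 = 202.21 mL.
Additional alveolar pressure from trapping ≈ V_trapped / C = 202.21 / 41.665 = 4.853 cmH2O.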